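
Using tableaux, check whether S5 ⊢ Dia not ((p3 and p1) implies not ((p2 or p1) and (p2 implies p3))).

Not valid

Tableau for the negation not Dia not ((p3 and p1) implies not ((p2 or p1) and (p2 implies p3))):
1. not Dia not ((p3 and p1) implies not ((p2 or p1) and (p2 implies p3))), u
2. (p3 and p1) implies not ((p2 or p1) and (p2 implies p3)), u
3. not ((p2 or p1) and (p2 implies p3)), u
4. not (p2 implies p3), u
5. p2, u
6. not p3, u
Accessibility: uRu
The negation has an open branch (countermodel exists).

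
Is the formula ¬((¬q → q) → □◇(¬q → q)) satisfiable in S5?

1. ¬((¬q → q) → □◇(¬q → q)), w0
2. ¬q → q, w0   [¬→-rule on 1]
3. ¬□◇(¬q → q), w0   [¬→-rule on 1]
4. q, w0   [→-rule on 2 (branches; this branch)]
5. ¬◇(¬q → q), w1   [¬□-rule on 3: fresh world w1, w0Rw1]
6. ¬(¬q → q), w0   [¬◇-rule on 5 via w1Rw0]
7. ¬q, w0   [¬→-rule on 6]
Accessibility: w0Rw0, w0Rw1, w1Rw0, w1Rw1
Branch closes: q and ¬q both at w0.
(One branch shown.) All branches close.

No, unsatisfiable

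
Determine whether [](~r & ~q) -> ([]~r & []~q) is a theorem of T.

Valid in T

Tableau for the negation ~([](~r & ~q) -> ([]~r & []~q)):
1. ~([](~r & ~q) -> ([]~r & []~q)), 0
2. [](~r & ~q), 0   [~->-rule on 1]
3. ~([]~r & []~q), 0   [~->-rule on 1]
4. ~r & ~q, 0   [[]-rule on 2 via 0R0]
5. ~r, 0   [&-rule on 4]
6. ~q, 0   [&-rule on 4]
7. ~[]~q, 0   [~&-rule on 3 (branches; this branch)]
8. q, 1   [~[]-rule on 7: fresh world 1, 0R1]
9. ~r & ~q, 1   [[]-rule on 2 via 0R1]
10. ~r, 1   [&-rule on 9]
11. ~q, 1   [&-rule on 9]
Accessibility: 0R0, 0R1, 1R1
Branch closes: q and ~q both at 1.
Every branch of the negation's tableau closes; the branch above is one of them.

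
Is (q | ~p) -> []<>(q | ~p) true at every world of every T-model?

Tableau for the negation ~((q | ~p) -> []<>(q | ~p)):
1. ~((q | ~p) -> []<>(q | ~p)), w0
2. q | ~p, w0   [~->-rule on 1]
3. ~[]<>(q | ~p), w0   [~->-rule on 1]
4. ~p, w0   [|-rule on 2 (branches; this branch)]
5. ~<>(q | ~p), w1   [~[]-rule on 3: fresh world w1, w0Rw1]
6. ~(q | ~p), w1   [~<>-rule on 5 via w1Rw1]
7. ~q, w1   [~|-rule on 6]
8. p, w1   [~|-rule on 6]
Accessibility: w0Rw0, w0Rw1, w1Rw1
The negation has an open branch (countermodel exists).

No, not valid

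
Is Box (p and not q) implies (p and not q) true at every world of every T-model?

Tableau for the negation not (Box (p and not q) implies (p and not q)):
1. not (Box (p and not q) implies (p and not q)), u
2. Box (p and not q), u
3. not (p and not q), u
4. p and not q, u
5. p, u
6. not q, u
7. q, u
Accessibility: uRu
Branch closes: q and not q both at u.
All branches of the negation close; one closing branch shown above.

Valid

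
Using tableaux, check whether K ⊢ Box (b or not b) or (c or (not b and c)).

Valid in K

Tableau for the negation not (Box (b or not b) or (c or (not b and c))):
1. not (Box (b or not b) or (c or (not b and c))), w0
2. not Box (b or not b), w0
3. not (c or (not b and c)), w0
4. not c, w0
5. not (not b and c), w0
6. not (b or not b), w1
7. not b, w1
8. b, w1
Accessibility: w0Rw1
Branch closes: b and not b both at w1.
Every branch of the negation's tableau closes; the branch above is one of them.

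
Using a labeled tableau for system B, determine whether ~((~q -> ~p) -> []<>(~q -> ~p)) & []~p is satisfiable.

Unsatisfiable (every branch closes)

1. ~((~q -> ~p) -> []<>(~q -> ~p)) & []~p, u
2. ~((~q -> ~p) -> []<>(~q -> ~p)), u   [&-rule on 1]
3. []~p, u   [&-rule on 1]
4. ~q -> ~p, u   [~->-rule on 2]
5. ~[]<>(~q -> ~p), u   [~->-rule on 2]
6. ~p, u   [[]-rule on 3 via uRu]
7. ~<>(~q -> ~p), v   [~[]-rule on 5: fresh world v, uRv]
8. ~p, v   [[]-rule on 3 via uRv]
9. ~(~q -> ~p), u   [~<>-rule on 7 via vRu]
10. ~q, u   [~->-rule on 9]
11. p, u   [~->-rule on 9]
Accessibility: uRu, uRv, vRu, vRv
Branch closes: p and ~p both at u.
Every branch closes; the branch above is one of them.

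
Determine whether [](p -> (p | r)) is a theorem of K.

Valid

Tableau for the negation ~[](p -> (p | r)):
1. ~[](p -> (p | r)), u
2. ~(p -> (p | r)), v   [~[]-rule on 1: fresh world v, uRv]
3. p, v   [~->-rule on 2]
4. ~(p | r), v   [~->-rule on 2]
5. ~p, v   [~|-rule on 4]
6. ~r, v   [~|-rule on 4]
Accessibility: uRv
Branch closes: p and ~p both at v.
Every branch of the negation's tableau closes; the branch above is one of them.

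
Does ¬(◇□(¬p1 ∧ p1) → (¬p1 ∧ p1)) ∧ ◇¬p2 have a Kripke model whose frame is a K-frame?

Yes, satisfiable

1. ¬(◇□(¬p1 ∧ p1) → (¬p1 ∧ p1)) ∧ ◇¬p2, 0
2. ¬(◇□(¬p1 ∧ p1) → (¬p1 ∧ p1)), 0
3. ◇¬p2, 0
4. ◇□(¬p1 ∧ p1), 0
5. ¬(¬p1 ∧ p1), 0
6. ¬p1, 0
7. ¬p2, 1
8. □(¬p1 ∧ p1), 2
Accessibility: 0R1, 0R2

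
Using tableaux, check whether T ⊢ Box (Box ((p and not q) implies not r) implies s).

Invalid (countermodel exists)

Tableau for the negation not Box (Box ((p and not q) implies not r) implies s):
1. not Box (Box ((p and not q) implies not r) implies s), w0
2. not (Box ((p and not q) implies not r) implies s), w1   [neg-Box-rule on 1: fresh world w1, w0Rw1]
3. Box ((p and not q) implies not r), w1   [neg-implies-rule on 2]
4. not s, w1   [neg-implies-rule on 2]
5. (p and not q) implies not r, w1   [Box-rule on 3 via w1Rw1]
6. not r, w1   [implies-rule on 5 (branches; this branch)]
Accessibility: w0Rw0, w0Rw1, w1Rw1
The negation has an open branch (countermodel exists).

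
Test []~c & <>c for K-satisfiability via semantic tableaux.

No, unsatisfiable

1. []~c & <>c, u
2. []~c, u
3. <>c, u
4. c, v
5. ~c, v
Accessibility: uRv
Branch closes: c and ~c both at v.
All branches of the tableau close; one closing branch shown above.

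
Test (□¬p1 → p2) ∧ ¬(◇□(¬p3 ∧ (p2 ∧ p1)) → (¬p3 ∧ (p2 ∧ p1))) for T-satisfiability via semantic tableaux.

1. (□¬p1 → p2) ∧ ¬(◇□(¬p3 ∧ (p2 ∧ p1)) → (¬p3 ∧ (p2 ∧ p1))), u
2. □¬p1 → p2, u
3. ¬(◇□(¬p3 ∧ (p2 ∧ p1)) → (¬p3 ∧ (p2 ∧ p1))), u
4. ◇□(¬p3 ∧ (p2 ∧ p1)), u
5. ¬(¬p3 ∧ (p2 ∧ p1)), u
6. p2, u
7. ¬(p2 ∧ p1), u
8. ¬p1, u
9. □(¬p3 ∧ (p2 ∧ p1)), v
10. ¬p3 ∧ (p2 ∧ p1), v
11. ¬p3, v
12. p2 ∧ p1, v
13. p2, v
14. p1, v
Accessibility: uRu, uRv, vRv

Satisfiable (open branch found)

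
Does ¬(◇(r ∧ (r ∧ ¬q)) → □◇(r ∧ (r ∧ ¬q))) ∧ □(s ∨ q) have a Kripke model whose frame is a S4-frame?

1. ¬(◇(r ∧ (r ∧ ¬q)) → □◇(r ∧ (r ∧ ¬q))) ∧ □(s ∨ q), w0
2. ¬(◇(r ∧ (r ∧ ¬q)) → □◇(r ∧ (r ∧ ¬q))), w0   [∧-rule on 1]
3. □(s ∨ q), w0   [∧-rule on 1]
4. ◇(r ∧ (r ∧ ¬q)), w0   [¬→-rule on 2]
5. ¬□◇(r ∧ (r ∧ ¬q)), w0   [¬→-rule on 2]
6. s ∨ q, w0   [□-rule on 3 via w0Rw0]
7. q, w0   [∨-rule on 6 (branches; this branch)]
8. r ∧ (r ∧ ¬q), w1   [◇-rule on 4: fresh world w1, w0Rw1]
9. r, w1   [∧-rule on 8]
10. r ∧ ¬q, w1   [∧-rule on 8]
11. ¬q, w1   [∧-rule on 10]
12. s ∨ q, w1   [□-rule on 3 via w0Rw1]
13. s, w1   [∨-rule on 12 (branches; this branch)]
14. ¬◇(r ∧ (r ∧ ¬q)), w2   [¬□-rule on 5: fresh world w2, w0Rw2]
15. s ∨ q, w2   [□-rule on 3 via w0Rw2]
16. ¬(r ∧ (r ∧ ¬q)), w2   [¬◇-rule on 14 via w2Rw2]
17. q, w2   [∨-rule on 15 (branches; this branch)]
18. ¬(r ∧ ¬q), w2   [¬∧-rule on 16 (branches; this branch)]
Accessibility: w0Rw0, w0Rw1, w0Rw2, w1Rw1, w2Rw2

Satisfiable (open branch found)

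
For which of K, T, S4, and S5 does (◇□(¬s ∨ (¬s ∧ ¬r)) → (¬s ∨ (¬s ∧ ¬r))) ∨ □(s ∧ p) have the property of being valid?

S5

S5-tableau for the negation ¬((◇□(¬s ∨ (¬s ∧ ¬r)) → (¬s ∨ (¬s ∧ ¬r))) ∨ □(s ∧ p)):
1. ¬((◇□(¬s ∨ (¬s ∧ ¬r)) → (¬s ∨ (¬s ∧ ¬r))) ∨ □(s ∧ p)), 0
2. ¬(◇□(¬s ∨ (¬s ∧ ¬r)) → (¬s ∨ (¬s ∧ ¬r))), 0   [¬∨-rule on 1]
3. ¬□(s ∧ p), 0   [¬∨-rule on 1]
4. ◇□(¬s ∨ (¬s ∧ ¬r)), 0   [¬→-rule on 2]
5. ¬(¬s ∨ (¬s ∧ ¬r)), 0   [¬→-rule on 2]
6. s, 0   [¬∨-rule on 5]
7. ¬(¬s ∧ ¬r), 0   [¬∨-rule on 5]
8. r, 0   [¬∧-rule on 7 (branches; this branch)]
9. ¬(s ∧ p), 1   [¬□-rule on 3: fresh world 1, 0R1]
10. ¬p, 1   [¬∧-rule on 9 (branches; this branch)]
11. □(¬s ∨ (¬s ∧ ¬r)), 2   [◇-rule on 4: fresh world 2, 0R2]
12. ¬s ∨ (¬s ∧ ¬r), 0   [□-rule on 11 via 2R0]
13. ¬s ∨ (¬s ∧ ¬r), 1   [□-rule on 11 via 2R1]
14. ¬s ∨ (¬s ∧ ¬r), 2   [□-rule on 11 via 2R2]
15. ¬s ∧ ¬r, 0   [∨-rule on 12 (branches; this branch)]
16. ¬s, 0   [∧-rule on 15]
17. ¬r, 0   [∧-rule on 15]
Accessibility: 0R0, 0R1, 0R2, 1R0, 1R1, 1R2, 2R0, 2R1, 2R2
Branch closes: s and ¬s both at 0.
Every branch closes (one shown): valid in S5.
S4-tableau for the negation ¬((◇□(¬s ∨ (¬s ∧ ¬r)) → (¬s ∨ (¬s ∧ ¬r))) ∨ □(s ∧ p)):
1. ¬((◇□(¬s ∨ (¬s ∧ ¬r)) → (¬s ∨ (¬s ∧ ¬r))) ∨ □(s ∧ p)), 0
2. ¬(◇□(¬s ∨ (¬s ∧ ¬r)) → (¬s ∨ (¬s ∧ ¬r))), 0   [¬∨-rule on 1]
3. ¬□(s ∧ p), 0   [¬∨-rule on 1]
4. ◇□(¬s ∨ (¬s ∧ ¬r)), 0   [¬→-rule on 2]
5. ¬(¬s ∨ (¬s ∧ ¬r)), 0   [¬→-rule on 2]
6. s, 0   [¬∨-rule on 5]
7. ¬(¬s ∧ ¬r), 0   [¬∨-rule on 5]
8. r, 0   [¬∧-rule on 7 (branches; this branch)]
9. ¬(s ∧ p), 1   [¬□-rule on 3: fresh world 1, 0R1]
10. ¬p, 1   [¬∧-rule on 9 (branches; this branch)]
11. □(¬s ∨ (¬s ∧ ¬r)), 2   [◇-rule on 4: fresh world 2, 0R2]
12. ¬s ∨ (¬s ∧ ¬r), 2   [□-rule on 11 via 2R2]
13. ¬s ∧ ¬r, 2   [∨-rule on 12 (branches; this branch)]
14. ¬s, 2   [∧-rule on 13]
15. ¬r, 2   [∧-rule on 13]
Accessibility: 0R0, 0R1, 0R2, 1R1, 2R2
Complete open branch: countermodel on an S4-frame, so not valid in S4, nor in K, T (the same frame is also a K-frame and a T-frame).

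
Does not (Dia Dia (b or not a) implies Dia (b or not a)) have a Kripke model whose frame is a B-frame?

Satisfiable (open branch found)

1. not (Dia Dia (b or not a) implies Dia (b or not a)), u
2. Dia Dia (b or not a), u
3. not Dia (b or not a), u
4. not (b or not a), u
5. not b, u
6. a, u
7. Dia (b or not a), v
8. not (b or not a), v
9. not b, v
10. a, v
11. b or not a, w
12. not a, w
Accessibility: uRu, uRv, vRu, vRv, vRw, wRv, wRw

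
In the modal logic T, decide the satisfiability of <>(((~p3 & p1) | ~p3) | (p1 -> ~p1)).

1. <>(((~p3 & p1) | ~p3) | (p1 -> ~p1)), w0
2. ((~p3 & p1) | ~p3) | (p1 -> ~p1), w1
3. p1 -> ~p1, w1
4. ~p1, w1
Accessibility: w0Rw0, w0Rw1, w1Rw1

Satisfiable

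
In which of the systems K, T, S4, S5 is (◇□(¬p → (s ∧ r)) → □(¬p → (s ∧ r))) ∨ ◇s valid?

S4-tableau for the negation ¬((◇□(¬p → (s ∧ r)) → □(¬p → (s ∧ r))) ∨ ◇s):
1. ¬((◇□(¬p → (s ∧ r)) → □(¬p → (s ∧ r))) ∨ ◇s), w0
2. ¬(◇□(¬p → (s ∧ r)) → □(¬p → (s ∧ r))), w0   [¬∨-rule on 1]
3. ¬◇s, w0   [¬∨-rule on 1]
4. ◇□(¬p → (s ∧ r)), w0   [¬→-rule on 2]
5. ¬□(¬p → (s ∧ r)), w0   [¬→-rule on 2]
6. ¬s, w0   [¬◇-rule on 3 via w0Rw0]
7. □(¬p → (s ∧ r)), w1   [◇-rule on 4: fresh world w1, w0Rw1]
8. ¬s, w1   [¬◇-rule on 3 via w0Rw1]
9. ¬p → (s ∧ r), w1   [□-rule on 7 via w1Rw1]
10. p, w1   [→-rule on 9 (branches; this branch)]
11. ¬(¬p → (s ∧ r)), w2   [¬□-rule on 5: fresh world w2, w0Rw2]
12. ¬p, w2   [¬→-rule on 11]
13. ¬(s ∧ r), w2   [¬→-rule on 11]
14. ¬s, w2   [¬◇-rule on 3 via w0Rw2]
15. ¬r, w2   [¬∧-rule on 13 (branches; this branch)]
Accessibility: w0Rw0, w0Rw1, w0Rw2, w1Rw1, w2Rw2
Complete open branch: countermodel on an S4-frame, so not valid in S4, nor in K, T (the same frame is also a K-frame and a T-frame).
S5-tableau for the negation ¬((◇□(¬p → (s ∧ r)) → □(¬p → (s ∧ r))) ∨ ◇s):
1. ¬((◇□(¬p → (s ∧ r)) → □(¬p → (s ∧ r))) ∨ ◇s), w0
2. ¬(◇□(¬p → (s ∧ r)) → □(¬p → (s ∧ r))), w0   [¬∨-rule on 1]
3. ¬◇s, w0   [¬∨-rule on 1]
4. ◇□(¬p → (s ∧ r)), w0   [¬→-rule on 2]
5. ¬□(¬p → (s ∧ r)), w0   [¬→-rule on 2]
6. ¬s, w0   [¬◇-rule on 3 via w0Rw0]
7. □(¬p → (s ∧ r)), w1   [◇-rule on 4: fresh world w1, w0Rw1]
8. ¬s, w1   [¬◇-rule on 3 via w0Rw1]
9. ¬p → (s ∧ r), w0   [□-rule on 7 via w1Rw0]
10. ¬p → (s ∧ r), w1   [□-rule on 7 via w1Rw1]
11. p, w0   [→-rule on 9 (branches; this branch)]
12. p, w1   [→-rule on 10 (branches; this branch)]
13. ¬(¬p → (s ∧ r)), w2   [¬□-rule on 5: fresh world w2, w0Rw2]
14. ¬p, w2   [¬→-rule on 13]
15. ¬(s ∧ r), w2   [¬→-rule on 13]
16. ¬s, w2   [¬◇-rule on 3 via w0Rw2]
17. ¬p → (s ∧ r), w2   [□-rule on 7 via w1Rw2]
18. ¬r, w2   [¬∧-rule on 15 (branches; this branch)]
19. s ∧ r, w2   [→-rule on 17 (branches; this branch)]
20. s, w2   [∧-rule on 19]
21. r, w2   [∧-rule on 19]
Accessibility: w0Rw0, w0Rw1, w0Rw2, w1Rw0, w1Rw1, w1Rw2, w2Rw0, w2Rw1, w2Rw2
Branch closes: s and ¬s both at w2.
Every branch closes (one shown): valid in S5.

S5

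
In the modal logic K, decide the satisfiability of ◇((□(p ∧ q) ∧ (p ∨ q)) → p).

Yes, satisfiable

1. ◇((□(p ∧ q) ∧ (p ∨ q)) → p), 0
2. (□(p ∧ q) ∧ (p ∨ q)) → p, 1   [◇-rule on 1: fresh world 1, 0R1]
3. p, 1   [→-rule on 2 (branches; this branch)]
Accessibility: 0R1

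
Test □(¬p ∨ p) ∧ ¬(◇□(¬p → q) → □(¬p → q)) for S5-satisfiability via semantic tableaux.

No, unsatisfiable

1. □(¬p ∨ p) ∧ ¬(◇□(¬p → q) → □(¬p → q)), w0
2. □(¬p ∨ p), w0
3. ¬(◇□(¬p → q) → □(¬p → q)), w0
4. ◇□(¬p → q), w0
5. ¬□(¬p → q), w0
6. ¬p ∨ p, w0
7. p, w0
8. □(¬p → q), w1
9. ¬p ∨ p, w1
10. ¬p → q, w0
11. ¬p → q, w1
12. p, w1
13. q, w0
14. q, w1
15. ¬(¬p → q), w2
16. ¬p, w2
17. ¬q, w2
18. ¬p ∨ p, w2
19. ¬p → q, w2
20. q, w2
Accessibility: w0Rw0, w0Rw1, w0Rw2, w1Rw0, w1Rw1, w1Rw2, w2Rw0, w2Rw1, w2Rw2
Branch closes: q and ¬q both at w2.
All branches of the tableau close; one closing branch shown above.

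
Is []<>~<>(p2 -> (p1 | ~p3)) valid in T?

Tableau for the negation ~[]<>~<>(p2 -> (p1 | ~p3)):
1. ~[]<>~<>(p2 -> (p1 | ~p3)), u
2. ~<>~<>(p2 -> (p1 | ~p3)), v   [~[]-rule on 1: fresh world v, uRv]
3. <>(p2 -> (p1 | ~p3)), v   [~<>-rule on 2 via vRv]
4. p2 -> (p1 | ~p3), w   [<>-rule on 3: fresh world w, vRw]
5. <>(p2 -> (p1 | ~p3)), w   [~<>-rule on 2 via vRw]
6. p1 | ~p3, w   [->-rule on 4 (branches; this branch)]
7. ~p3, w   [|-rule on 6 (branches; this branch)]
8. p2 -> (p1 | ~p3), x   [<>-rule on 5: fresh world x, wRx]
9. p1 | ~p3, x   [->-rule on 8 (branches; this branch)]
10. ~p3, x   [|-rule on 9 (branches; this branch)]
Accessibility: uRu, uRv, vRv, vRw, wRw, wRx, xRx
The negation has an open branch (countermodel exists).

No, not valid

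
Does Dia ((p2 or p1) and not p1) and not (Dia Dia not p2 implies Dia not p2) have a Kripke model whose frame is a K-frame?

1. Dia ((p2 or p1) and not p1) and not (Dia Dia not p2 implies Dia not p2), w0
2. Dia ((p2 or p1) and not p1), w0
3. not (Dia Dia not p2 implies Dia not p2), w0
4. Dia Dia not p2, w0
5. not Dia not p2, w0
6. (p2 or p1) and not p1, w1
7. p2 or p1, w1
8. not p1, w1
9. p2, w1
10. Dia not p2, w2
11. p2, w2
12. not p2, w3
Accessibility: w0Rw1, w0Rw2, w2Rw3

Satisfiable (open branch found)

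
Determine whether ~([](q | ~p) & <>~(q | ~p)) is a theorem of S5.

Yes, valid

Tableau for the negation [](q | ~p) & <>~(q | ~p):
1. [](q | ~p) & <>~(q | ~p), u
2. [](q | ~p), u
3. <>~(q | ~p), u
4. q | ~p, u
5. ~p, u
6. ~(q | ~p), v
7. ~q, v
8. p, v
9. q | ~p, v
10. ~p, v
Accessibility: uRu, uRv, vRu, vRv
Branch closes: p and ~p both at v.
Every branch of the negation's tableau closes; the branch above is one of them.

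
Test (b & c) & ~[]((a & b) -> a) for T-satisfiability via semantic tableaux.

1. (b & c) & ~[]((a & b) -> a), 0
2. b & c, 0
3. ~[]((a & b) -> a), 0
4. b, 0
5. c, 0
6. ~((a & b) -> a), 1
7. a & b, 1
8. ~a, 1
9. a, 1
10. b, 1
Accessibility: 0R0, 0R1, 1R1
Branch closes: a and ~a both at 1.
(One branch shown.) All branches close.

Unsatisfiable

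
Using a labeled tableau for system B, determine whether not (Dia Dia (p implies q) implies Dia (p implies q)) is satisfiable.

1. not (Dia Dia (p implies q) implies Dia (p implies q)), w0
2. Dia Dia (p implies q), w0   [neg-implies-rule on 1]
3. not Dia (p implies q), w0   [neg-implies-rule on 1]
4. not (p implies q), w0   [neg-Dia-rule on 3 via w0Rw0]
5. p, w0   [neg-implies-rule on 4]
6. not q, w0   [neg-implies-rule on 4]
7. Dia (p implies q), w1   [Dia-rule on 2: fresh world w1, w0Rw1]
8. not (p implies q), w1   [neg-Dia-rule on 3 via w0Rw1]
9. p, w1   [neg-implies-rule on 8]
10. not q, w1   [neg-implies-rule on 8]
11. p implies q, w2   [Dia-rule on 7: fresh world w2, w1Rw2]
12. q, w2   [implies-rule on 11 (branches; this branch)]
Accessibility: w0Rw0, w0Rw1, w1Rw0, w1Rw1, w1Rw2, w2Rw1, w2Rw2

Satisfiable (open branch found)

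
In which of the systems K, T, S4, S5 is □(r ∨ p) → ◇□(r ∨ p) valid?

T, S4, S5

T-tableau for the negation ¬(□(r ∨ p) → ◇□(r ∨ p)):
1. ¬(□(r ∨ p) → ◇□(r ∨ p)), u
2. □(r ∨ p), u
3. ¬◇□(r ∨ p), u
4. r ∨ p, u
5. ¬□(r ∨ p), u
6. p, u
7. ¬(r ∨ p), v
8. ¬r, v
9. ¬p, v
10. r ∨ p, v
11. ¬□(r ∨ p), v
12. p, v
Accessibility: uRu, uRv, vRv
Branch closes: p and ¬p both at v.
Every branch closes (one shown): valid in T, hence also in S4, S5 (every theorem of T is a theorem of S4 and S5).
K-tableau for the negation ¬(□(r ∨ p) → ◇□(r ∨ p)):
1. ¬(□(r ∨ p) → ◇□(r ∨ p)), u
2. □(r ∨ p), u
3. ¬◇□(r ∨ p), u
Complete open branch: countermodel on a K-frame, so not valid in K.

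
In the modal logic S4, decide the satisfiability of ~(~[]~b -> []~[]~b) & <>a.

Yes, satisfiable

1. ~(~[]~b -> []~[]~b) & <>a, w0
2. ~(~[]~b -> []~[]~b), w0
3. <>a, w0
4. ~[]~b, w0
5. ~[]~[]~b, w0
6. a, w1
7. b, w2
8. []~b, w3
9. ~b, w3
Accessibility: w0Rw0, w0Rw1, w0Rw2, w0Rw3, w1Rw1, w2Rw2, w3Rw3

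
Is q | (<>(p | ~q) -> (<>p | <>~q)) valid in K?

Yes, valid

Tableau for the negation ~(q | (<>(p | ~q) -> (<>p | <>~q))):
1. ~(q | (<>(p | ~q) -> (<>p | <>~q))), 0
2. ~q, 0
3. ~(<>(p | ~q) -> (<>p | <>~q)), 0
4. <>(p | ~q), 0
5. ~(<>p | <>~q), 0
6. ~<>p, 0
7. ~<>~q, 0
8. p | ~q, 1
9. ~p, 1
10. q, 1
11. ~q, 1
Accessibility: 0R1
Branch closes: q and ~q both at 1.
All branches of the negation close; one closing branch shown above.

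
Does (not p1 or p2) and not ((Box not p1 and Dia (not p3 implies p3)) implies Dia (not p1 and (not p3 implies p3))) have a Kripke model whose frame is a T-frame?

Unsatisfiable (every branch closes)

1. (not p1 or p2) and not ((Box not p1 and Dia (not p3 implies p3)) implies Dia (not p1 and (not p3 implies p3))), 0
2. not p1 or p2, 0   [and-rule on 1]
3. not ((Box not p1 and Dia (not p3 implies p3)) implies Dia (not p1 and (not p3 implies p3))), 0   [and-rule on 1]
4. Box not p1 and Dia (not p3 implies p3), 0   [neg-implies-rule on 3]
5. not Dia (not p1 and (not p3 implies p3)), 0   [neg-implies-rule on 3]
6. Box not p1, 0   [and-rule on 4]
7. Dia (not p3 implies p3), 0   [and-rule on 4]
8. not (not p1 and (not p3 implies p3)), 0   [neg-Dia-rule on 5 via 0R0]
9. not p1, 0   [Box-rule on 6 via 0R0]
10. p2, 0   [or-rule on 2 (branches; this branch)]
11. not (not p3 implies p3), 0   [neg-and-rule on 8 (branches; this branch)]
12. not p3, 0   [neg-implies-rule on 11]
13. not p3 implies p3, 1   [Dia-rule on 7: fresh world 1, 0R1]
14. not (not p1 and (not p3 implies p3)), 1   [neg-Dia-rule on 5 via 0R1]
15. not p1, 1   [Box-rule on 6 via 0R1]
16. p3, 1   [implies-rule on 13 (branches; this branch)]
17. not (not p3 implies p3), 1   [neg-and-rule on 14 (branches; this branch)]
18. not p3, 1   [neg-implies-rule on 17]
Accessibility: 0R0, 0R1, 1R1
Branch closes: p3 and not p3 both at 1.
(One branch shown.) All branches close.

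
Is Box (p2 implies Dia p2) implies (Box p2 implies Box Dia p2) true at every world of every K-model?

Tableau for the negation not (Box (p2 implies Dia p2) implies (Box p2 implies Box Dia p2)):
1. not (Box (p2 implies Dia p2) implies (Box p2 implies Box Dia p2)), u
2. Box (p2 implies Dia p2), u
3. not (Box p2 implies Box Dia p2), u
4. Box p2, u
5. not Box Dia p2, u
6. not Dia p2, v
7. p2 implies Dia p2, v
8. p2, v
9. Dia p2, v
10. p2, w
11. not p2, w
Accessibility: uRv, vRw
Branch closes: p2 and not p2 both at w.
All branches of the negation close; one closing branch shown above.

Valid in K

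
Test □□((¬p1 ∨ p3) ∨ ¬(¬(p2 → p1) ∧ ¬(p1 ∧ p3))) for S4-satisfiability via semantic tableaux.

1. □□((¬p1 ∨ p3) ∨ ¬(¬(p2 → p1) ∧ ¬(p1 ∧ p3))), w0
2. □((¬p1 ∨ p3) ∨ ¬(¬(p2 → p1) ∧ ¬(p1 ∧ p3))), w0
3. (¬p1 ∨ p3) ∨ ¬(¬(p2 → p1) ∧ ¬(p1 ∧ p3)), w0
4. ¬(¬(p2 → p1) ∧ ¬(p1 ∧ p3)), w0
5. p1 ∧ p3, w0
6. p1, w0
7. p3, w0
Accessibility: w0Rw0

Satisfiable (open branch found)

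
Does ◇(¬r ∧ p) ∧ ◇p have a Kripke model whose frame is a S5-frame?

1. ◇(¬r ∧ p) ∧ ◇p, u
2. ◇(¬r ∧ p), u
3. ◇p, u
4. ¬r ∧ p, v
5. ¬r, v
6. p, v
7. p, w
Accessibility: uRu, uRv, uRw, vRu, vRv, vRw, wRu, wRv, wRw

Satisfiable (open branch found)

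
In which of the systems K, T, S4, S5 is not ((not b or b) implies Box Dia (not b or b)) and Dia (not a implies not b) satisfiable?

K

T-tableau for the formula:
1. not ((not b or b) implies Box Dia (not b or b)) and Dia (not a implies not b), u
2. not ((not b or b) implies Box Dia (not b or b)), u
3. Dia (not a implies not b), u
4. not b or b, u
5. not Box Dia (not b or b), u
6. b, u
7. not a implies not b, v
8. not b, v
9. not Dia (not b or b), w
10. not (not b or b), w
11. b, w
12. not b, w
Accessibility: uRu, uRv, uRw, vRv, wRw
Branch closes: b and not b both at w.
Every branch closes (one shown): unsatisfiable in T, hence also in S4, S5 (every S4/S5-frame is a T-frame).
K-tableau for the formula:
1. not ((not b or b) implies Box Dia (not b or b)) and Dia (not a implies not b), u
2. not ((not b or b) implies Box Dia (not b or b)), u
3. Dia (not a implies not b), u
4. not b or b, u
5. not Box Dia (not b or b), u
6. b, u
7. not a implies not b, v
8. not b, v
9. not Dia (not b or b), w
Accessibility: uRv, uRw
Complete open branch: satisfiable in K.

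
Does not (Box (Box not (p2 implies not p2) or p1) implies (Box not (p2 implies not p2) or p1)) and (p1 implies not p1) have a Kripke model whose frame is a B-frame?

1. not (Box (Box not (p2 implies not p2) or p1) implies (Box not (p2 implies not p2) or p1)) and (p1 implies not p1), w0
2. not (Box (Box not (p2 implies not p2) or p1) implies (Box not (p2 implies not p2) or p1)), w0
3. p1 implies not p1, w0
4. Box (Box not (p2 implies not p2) or p1), w0
5. not (Box not (p2 implies not p2) or p1), w0
6. not Box not (p2 implies not p2), w0
7. not p1, w0
8. Box not (p2 implies not p2) or p1, w0
9. Box not (p2 implies not p2), w0
10. not (p2 implies not p2), w0
11. p2, w0
12. p2 implies not p2, w1
13. Box not (p2 implies not p2) or p1, w1
14. not (p2 implies not p2), w1
15. p2, w1
16. not p2, w1
Accessibility: w0Rw0, w0Rw1, w1Rw0, w1Rw1
Branch closes: p2 and not p2 both at w1.
Every branch closes; the branch above is one of them.

No, unsatisfiable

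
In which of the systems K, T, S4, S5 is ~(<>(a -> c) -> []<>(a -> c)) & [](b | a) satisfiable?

S4-tableau for the formula:
1. ~(<>(a -> c) -> []<>(a -> c)) & [](b | a), 0
2. ~(<>(a -> c) -> []<>(a -> c)), 0
3. [](b | a), 0
4. <>(a -> c), 0
5. ~[]<>(a -> c), 0
6. b | a, 0
7. a, 0
8. a -> c, 1
9. b | a, 1
10. c, 1
11. a, 1
12. ~<>(a -> c), 2
13. b | a, 2
14. ~(a -> c), 2
15. a, 2
16. ~c, 2
Accessibility: 0R0, 0R1, 0R2, 1R1, 2R2
Complete open branch: satisfiable in S4, hence also in K, T (this S4-model is also a K-model and a T-model).
S5-tableau for the formula:
1. ~(<>(a -> c) -> []<>(a -> c)) & [](b | a), 0
2. ~(<>(a -> c) -> []<>(a -> c)), 0
3. [](b | a), 0
4. <>(a -> c), 0
5. ~[]<>(a -> c), 0
6. b | a, 0
7. a, 0
8. a -> c, 1
9. b | a, 1
10. c, 1
11. a, 1
12. ~<>(a -> c), 2
13. b | a, 2
14. ~(a -> c), 0
15. ~c, 0
16. ~(a -> c), 1
17. ~c, 1
Accessibility: 0R0, 0R1, 0R2, 1R0, 1R1, 1R2, 2R0, 2R1, 2R2
Branch closes: c and ~c both at 1.
Every branch closes (one shown): unsatisfiable in S5.

K, T, S4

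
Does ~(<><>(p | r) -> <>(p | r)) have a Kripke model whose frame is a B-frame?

1. ~(<><>(p | r) -> <>(p | r)), w0
2. <><>(p | r), w0
3. ~<>(p | r), w0
4. ~(p | r), w0
5. ~p, w0
6. ~r, w0
7. <>(p | r), w1
8. ~(p | r), w1
9. ~p, w1
10. ~r, w1
11. p | r, w2
12. r, w2
Accessibility: w0Rw0, w0Rw1, w1Rw0, w1Rw1, w1Rw2, w2Rw1, w2Rw2

Yes, satisfiable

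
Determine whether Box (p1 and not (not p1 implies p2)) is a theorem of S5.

Tableau for the negation not Box (p1 and not (not p1 implies p2)):
1. not Box (p1 and not (not p1 implies p2)), 0
2. not (p1 and not (not p1 implies p2)), 1   [neg-Box-rule on 1: fresh world 1, 0R1]
3. not p1 implies p2, 1   [neg-and-rule on 2 (branches; this branch)]
4. p2, 1   [implies-rule on 3 (branches; this branch)]
Accessibility: 0R0, 0R1, 1R0, 1R1
The negation has an open branch (countermodel exists).

No, not valid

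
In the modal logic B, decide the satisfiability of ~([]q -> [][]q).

Yes, satisfiable

1. ~([]q -> [][]q), u
2. []q, u
3. ~[][]q, u
4. q, u
5. ~[]q, v
6. q, v
7. ~q, w
Accessibility: uRu, uRv, vRu, vRv, vRw, wRv, wRw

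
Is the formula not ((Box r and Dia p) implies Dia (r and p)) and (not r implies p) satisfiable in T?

1. not ((Box r and Dia p) implies Dia (r and p)) and (not r implies p), w0
2. not ((Box r and Dia p) implies Dia (r and p)), w0
3. not r implies p, w0
4. Box r and Dia p, w0
5. not Dia (r and p), w0
6. Box r, w0
7. Dia p, w0
8. not (r and p), w0
9. r, w0
10. not p, w0
11. p, w1
12. not (r and p), w1
13. r, w1
14. not p, w1
Accessibility: w0Rw0, w0Rw1, w1Rw1
Branch closes: p and not p both at w1.
Every branch closes; the branch above is one of them.

Unsatisfiable (every branch closes)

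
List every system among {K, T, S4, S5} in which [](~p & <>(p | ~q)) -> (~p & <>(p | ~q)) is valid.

T, S4, S5

K-tableau for the negation ~([](~p & <>(p | ~q)) -> (~p & <>(p | ~q))):
1. ~([](~p & <>(p | ~q)) -> (~p & <>(p | ~q))), w0
2. [](~p & <>(p | ~q)), w0
3. ~(~p & <>(p | ~q)), w0
4. ~<>(p | ~q), w0
Complete open branch: countermodel on a K-frame, so not valid in K.
T-tableau for the negation ~([](~p & <>(p | ~q)) -> (~p & <>(p | ~q))):
1. ~([](~p & <>(p | ~q)) -> (~p & <>(p | ~q))), w0
2. [](~p & <>(p | ~q)), w0
3. ~(~p & <>(p | ~q)), w0
4. ~p & <>(p | ~q), w0
5. ~p, w0
6. <>(p | ~q), w0
7. ~<>(p | ~q), w0
8. ~(p | ~q), w0
9. q, w0
10. p | ~q, w1
11. ~p & <>(p | ~q), w1
12. ~p, w1
13. <>(p | ~q), w1
14. ~(p | ~q), w1
15. q, w1
16. ~q, w1
Accessibility: w0Rw0, w0Rw1, w1Rw1
Branch closes: q and ~q both at w1.
Every branch closes (one shown): valid in T, hence also in S4, S5 (every theorem of T is a theorem of S4 and S5).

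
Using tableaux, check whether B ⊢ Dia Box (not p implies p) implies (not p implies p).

Valid in B

Tableau for the negation not (Dia Box (not p implies p) implies (not p implies p)):
1. not (Dia Box (not p implies p) implies (not p implies p)), u
2. Dia Box (not p implies p), u
3. not (not p implies p), u
4. not p, u
5. Box (not p implies p), v
6. not p implies p, u
7. not p implies p, v
8. p, u
Accessibility: uRu, uRv, vRu, vRv
Branch closes: p and not p both at u.
All branches of the negation close; one closing branch shown above.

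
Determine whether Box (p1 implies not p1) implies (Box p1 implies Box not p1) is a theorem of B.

Valid in B

Tableau for the negation not (Box (p1 implies not p1) implies (Box p1 implies Box not p1)):
1. not (Box (p1 implies not p1) implies (Box p1 implies Box not p1)), w0
2. Box (p1 implies not p1), w0   [neg-implies-rule on 1]
3. not (Box p1 implies Box not p1), w0   [neg-implies-rule on 1]
4. Box p1, w0   [neg-implies-rule on 3]
5. not Box not p1, w0   [neg-implies-rule on 3]
6. p1 implies not p1, w0   [Box-rule on 2 via w0Rw0]
7. p1, w0   [Box-rule on 4 via w0Rw0]
8. not p1, w0   [implies-rule on 6 (branches; this branch)]
Accessibility: w0Rw0
Branch closes: p1 and not p1 both at w0.
Every branch of the negation's tableau closes; the branch above is one of them.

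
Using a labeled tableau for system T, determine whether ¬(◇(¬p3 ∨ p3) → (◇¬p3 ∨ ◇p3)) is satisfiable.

Unsatisfiable (every branch closes)

1. ¬(◇(¬p3 ∨ p3) → (◇¬p3 ∨ ◇p3)), 0
2. ◇(¬p3 ∨ p3), 0   [¬→-rule on 1]
3. ¬(◇¬p3 ∨ ◇p3), 0   [¬→-rule on 1]
4. ¬◇¬p3, 0   [¬∨-rule on 3]
5. ¬◇p3, 0   [¬∨-rule on 3]
6. p3, 0   [¬◇-rule on 4 via 0R0]
7. ¬p3, 0   [¬◇-rule on 5 via 0R0]
Accessibility: 0R0
Branch closes: p3 and ¬p3 both at 0.
All branches of the tableau close; one closing branch shown above.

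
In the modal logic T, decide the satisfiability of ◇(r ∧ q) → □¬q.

1. ◇(r ∧ q) → □¬q, 0
2. □¬q, 0
3. ¬q, 0
Accessibility: 0R0

Yes, satisfiable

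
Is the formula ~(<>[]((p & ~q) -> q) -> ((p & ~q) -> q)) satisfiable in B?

1. ~(<>[]((p & ~q) -> q) -> ((p & ~q) -> q)), u
2. <>[]((p & ~q) -> q), u   [~->-rule on 1]
3. ~((p & ~q) -> q), u   [~->-rule on 1]
4. p & ~q, u   [~->-rule on 3]
5. ~q, u   [~->-rule on 3]
6. p, u   [&-rule on 4]
7. []((p & ~q) -> q), v   [<>-rule on 2: fresh world v, uRv]
8. (p & ~q) -> q, u   [[]-rule on 7 via vRu]
9. (p & ~q) -> q, v   [[]-rule on 7 via vRv]
10. ~(p & ~q), u   [->-rule on 8 (branches; this branch)]
11. q, v   [->-rule on 9 (branches; this branch)]
12. q, u   [~&-rule on 10 (branches; this branch)]
Accessibility: uRu, uRv, vRu, vRv
Branch closes: q and ~q both at u.
(One branch shown.) All branches close.

Unsatisfiable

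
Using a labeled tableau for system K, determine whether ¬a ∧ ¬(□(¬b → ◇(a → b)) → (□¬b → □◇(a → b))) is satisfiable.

Unsatisfiable (every branch closes)

1. ¬a ∧ ¬(□(¬b → ◇(a → b)) → (□¬b → □◇(a → b))), u
2. ¬a, u
3. ¬(□(¬b → ◇(a → b)) → (□¬b → □◇(a → b))), u
4. □(¬b → ◇(a → b)), u
5. ¬(□¬b → □◇(a → b)), u
6. □¬b, u
7. ¬□◇(a → b), u
8. ¬◇(a → b), v
9. ¬b → ◇(a → b), v
10. ¬b, v
11. ◇(a → b), v
12. a → b, w
13. ¬(a → b), w
14. a, w
15. ¬b, w
16. b, w
Accessibility: uRv, vRw
Branch closes: b and ¬b both at w.
All branches of the tableau close; one closing branch shown above.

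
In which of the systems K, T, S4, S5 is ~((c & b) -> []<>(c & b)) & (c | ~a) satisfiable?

S4-tableau for the formula:
1. ~((c & b) -> []<>(c & b)) & (c | ~a), 0
2. ~((c & b) -> []<>(c & b)), 0   [&-rule on 1]
3. c | ~a, 0   [&-rule on 1]
4. c & b, 0   [~->-rule on 2]
5. ~[]<>(c & b), 0   [~->-rule on 2]
6. c, 0   [&-rule on 4]
7. b, 0   [&-rule on 4]
8. ~a, 0   [|-rule on 3 (branches; this branch)]
9. ~<>(c & b), 1   [~[]-rule on 5: fresh world 1, 0R1]
10. ~(c & b), 1   [~<>-rule on 9 via 1R1]
11. ~b, 1   [~&-rule on 10 (branches; this branch)]
Accessibility: 0R0, 0R1, 1R1
Complete open branch: satisfiable in S4, hence also in K, T (this S4-model is also a K-model and a T-model).
S5-tableau for the formula:
1. ~((c & b) -> []<>(c & b)) & (c | ~a), 0
2. ~((c & b) -> []<>(c & b)), 0   [&-rule on 1]
3. c | ~a, 0   [&-rule on 1]
4. c & b, 0   [~->-rule on 2]
5. ~[]<>(c & b), 0   [~->-rule on 2]
6. c, 0   [&-rule on 4]
7. b, 0   [&-rule on 4]
8. ~a, 0   [|-rule on 3 (branches; this branch)]
9. ~<>(c & b), 1   [~[]-rule on 5: fresh world 1, 0R1]
10. ~(c & b), 0   [~<>-rule on 9 via 1R0]
11. ~(c & b), 1   [~<>-rule on 9 via 1R1]
12. ~b, 0   [~&-rule on 10 (branches; this branch)]
Accessibility: 0R0, 0R1, 1R0, 1R1
Branch closes: b and ~b both at 0.
Every branch closes (one shown): unsatisfiable in S5.

K, T, S4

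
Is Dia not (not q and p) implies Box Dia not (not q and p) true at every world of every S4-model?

Tableau for the negation not (Dia not (not q and p) implies Box Dia not (not q and p)):
1. not (Dia not (not q and p) implies Box Dia not (not q and p)), w0
2. Dia not (not q and p), w0
3. not Box Dia not (not q and p), w0
4. not (not q and p), w1
5. not p, w1
6. not Dia not (not q and p), w2
7. not q and p, w2
8. not q, w2
9. p, w2
Accessibility: w0Rw0, w0Rw1, w0Rw2, w1Rw1, w2Rw2
The negation has an open branch (countermodel exists).

Not valid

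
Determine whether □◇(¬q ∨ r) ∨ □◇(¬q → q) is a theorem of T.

No, not valid

Tableau for the negation ¬(□◇(¬q ∨ r) ∨ □◇(¬q → q)):
1. ¬(□◇(¬q ∨ r) ∨ □◇(¬q → q)), 0
2. ¬□◇(¬q ∨ r), 0
3. ¬□◇(¬q → q), 0
4. ¬◇(¬q ∨ r), 1
5. ¬(¬q ∨ r), 1
6. q, 1
7. ¬r, 1
8. ¬◇(¬q → q), 2
9. ¬(¬q → q), 2
10. ¬q, 2
Accessibility: 0R0, 0R1, 0R2, 1R1, 2R2
The negation has an open branch (countermodel exists).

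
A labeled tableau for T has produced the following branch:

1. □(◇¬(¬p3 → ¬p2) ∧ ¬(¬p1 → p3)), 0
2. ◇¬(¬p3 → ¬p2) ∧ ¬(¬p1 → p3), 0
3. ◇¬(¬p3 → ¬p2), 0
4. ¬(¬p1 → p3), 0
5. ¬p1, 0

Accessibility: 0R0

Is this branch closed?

No world carries both an atom and its negation.

Open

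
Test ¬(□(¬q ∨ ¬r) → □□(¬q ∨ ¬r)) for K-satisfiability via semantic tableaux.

1. ¬(□(¬q ∨ ¬r) → □□(¬q ∨ ¬r)), w0
2. □(¬q ∨ ¬r), w0   [¬→-rule on 1]
3. ¬□□(¬q ∨ ¬r), w0   [¬→-rule on 1]
4. ¬□(¬q ∨ ¬r), w1   [¬□-rule on 3: fresh world w1, w0Rw1]
5. ¬q ∨ ¬r, w1   [□-rule on 2 via w0Rw1]
6. ¬r, w1   [∨-rule on 5 (branches; this branch)]
7. ¬(¬q ∨ ¬r), w2   [¬□-rule on 4: fresh world w2, w1Rw2]
8. q, w2   [¬∨-rule on 7]
9. r, w2   [¬∨-rule on 7]
Accessibility: w0Rw1, w1Rw2

Satisfiable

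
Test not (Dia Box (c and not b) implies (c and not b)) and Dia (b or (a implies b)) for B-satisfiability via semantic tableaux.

Unsatisfiable

1. not (Dia Box (c and not b) implies (c and not b)) and Dia (b or (a implies b)), u
2. not (Dia Box (c and not b) implies (c and not b)), u   [and-rule on 1]
3. Dia (b or (a implies b)), u   [and-rule on 1]
4. Dia Box (c and not b), u   [neg-implies-rule on 2]
5. not (c and not b), u   [neg-implies-rule on 2]
6. b, u   [neg-and-rule on 5 (branches; this branch)]
7. b or (a implies b), v   [Dia-rule on 3: fresh world v, uRv]
8. a implies b, v   [or-rule on 7 (branches; this branch)]
9. b, v   [implies-rule on 8 (branches; this branch)]
10. Box (c and not b), w   [Dia-rule on 4: fresh world w, uRw]
11. c and not b, u   [Box-rule on 10 via wRu]
12. c, u   [and-rule on 11]
13. not b, u   [and-rule on 11]
Accessibility: uRu, uRv, uRw, vRu, vRv, wRu, wRw
Branch closes: b and not b both at u.
(One branch shown.) All branches close.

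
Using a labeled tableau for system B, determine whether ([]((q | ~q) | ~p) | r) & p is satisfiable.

1. ([]((q | ~q) | ~p) | r) & p, w0
2. []((q | ~q) | ~p) | r, w0
3. p, w0
4. r, w0
Accessibility: w0Rw0

Satisfiable (open branch found)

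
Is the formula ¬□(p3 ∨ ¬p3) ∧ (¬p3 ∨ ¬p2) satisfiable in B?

1. ¬□(p3 ∨ ¬p3) ∧ (¬p3 ∨ ¬p2), 0
2. ¬□(p3 ∨ ¬p3), 0
3. ¬p3 ∨ ¬p2, 0
4. ¬p2, 0
5. ¬(p3 ∨ ¬p3), 1
6. ¬p3, 1
7. p3, 1
Accessibility: 0R0, 0R1, 1R0, 1R1
Branch closes: p3 and ¬p3 both at 1.
(One branch shown.) All branches close.

No, unsatisfiable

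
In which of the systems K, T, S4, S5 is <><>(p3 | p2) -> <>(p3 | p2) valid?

T-tableau for the negation ~(<><>(p3 | p2) -> <>(p3 | p2)):
1. ~(<><>(p3 | p2) -> <>(p3 | p2)), u
2. <><>(p3 | p2), u   [~->-rule on 1]
3. ~<>(p3 | p2), u   [~->-rule on 1]
4. ~(p3 | p2), u   [~<>-rule on 3 via uRu]
5. ~p3, u   [~|-rule on 4]
6. ~p2, u   [~|-rule on 4]
7. <>(p3 | p2), v   [<>-rule on 2: fresh world v, uRv]
8. ~(p3 | p2), v   [~<>-rule on 3 via uRv]
9. ~p3, v   [~|-rule on 8]
10. ~p2, v   [~|-rule on 8]
11. p3 | p2, w   [<>-rule on 7: fresh world w, vRw]
12. p2, w   [|-rule on 11 (branches; this branch)]
Accessibility: uRu, uRv, vRv, vRw, wRw
Complete open branch: countermodel on a T-frame, so not valid in T, nor in K (the same frame is also a K-frame).
S4-tableau for the negation ~(<><>(p3 | p2) -> <>(p3 | p2)):
1. ~(<><>(p3 | p2) -> <>(p3 | p2)), u
2. <><>(p3 | p2), u   [~->-rule on 1]
3. ~<>(p3 | p2), u   [~->-rule on 1]
4. ~(p3 | p2), u   [~<>-rule on 3 via uRu]
5. ~p3, u   [~|-rule on 4]
6. ~p2, u   [~|-rule on 4]
7. <>(p3 | p2), v   [<>-rule on 2: fresh world v, uRv]
8. ~(p3 | p2), v   [~<>-rule on 3 via uRv]
9. ~p3, v   [~|-rule on 8]
10. ~p2, v   [~|-rule on 8]
11. p3 | p2, w   [<>-rule on 7: fresh world w, vRw]
12. ~(p3 | p2), w   [~<>-rule on 3 via uRw]
13. ~p3, w   [~|-rule on 12]
14. ~p2, w   [~|-rule on 12]
15. p2, w   [|-rule on 11 (branches; this branch)]
Accessibility: uRu, uRv, uRw, vRv, vRw, wRw
Branch closes: p2 and ~p2 both at w.
Every branch closes (one shown): valid in S4, hence also in S5 (every theorem of S4 is a theorem of S5).

S4, S5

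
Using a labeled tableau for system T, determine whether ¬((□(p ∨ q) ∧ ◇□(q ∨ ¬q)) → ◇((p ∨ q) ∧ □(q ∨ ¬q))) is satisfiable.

1. ¬((□(p ∨ q) ∧ ◇□(q ∨ ¬q)) → ◇((p ∨ q) ∧ □(q ∨ ¬q))), 0
2. □(p ∨ q) ∧ ◇□(q ∨ ¬q), 0
3. ¬◇((p ∨ q) ∧ □(q ∨ ¬q)), 0
4. □(p ∨ q), 0
5. ◇□(q ∨ ¬q), 0
6. ¬((p ∨ q) ∧ □(q ∨ ¬q)), 0
7. p ∨ q, 0
8. ¬□(q ∨ ¬q), 0
9. q, 0
10. □(q ∨ ¬q), 1
11. ¬((p ∨ q) ∧ □(q ∨ ¬q)), 1
12. p ∨ q, 1
13. q ∨ ¬q, 1
14. ¬□(q ∨ ¬q), 1
15. q, 1
16. ¬(q ∨ ¬q), 2
17. ¬q, 2
18. q, 2
Accessibility: 0R0, 0R1, 0R2, 1R1, 2R2
Branch closes: q and ¬q both at 2.
Every branch closes; the branch above is one of them.

Unsatisfiable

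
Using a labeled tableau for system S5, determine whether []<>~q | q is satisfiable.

1. []<>~q | q, 0
2. q, 0
Accessibility: 0R0

Yes, satisfiable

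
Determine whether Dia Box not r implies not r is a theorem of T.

Tableau for the negation not (Dia Box not r implies not r):
1. not (Dia Box not r implies not r), u
2. Dia Box not r, u
3. r, u
4. Box not r, v
5. not r, v
Accessibility: uRu, uRv, vRv
The negation has an open branch (countermodel exists).

No, not valid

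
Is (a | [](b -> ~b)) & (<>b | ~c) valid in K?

Invalid (countermodel exists)

Tableau for the negation ~((a | [](b -> ~b)) & (<>b | ~c)):
1. ~((a | [](b -> ~b)) & (<>b | ~c)), u
2. ~(<>b | ~c), u
3. ~<>b, u
4. c, u
The negation has an open branch (countermodel exists).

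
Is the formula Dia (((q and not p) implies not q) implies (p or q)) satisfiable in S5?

Satisfiable (open branch found)

1. Dia (((q and not p) implies not q) implies (p or q)), u
2. ((q and not p) implies not q) implies (p or q), v   [Dia-rule on 1: fresh world v, uRv]
3. p or q, v   [implies-rule on 2 (branches; this branch)]
4. q, v   [or-rule on 3 (branches; this branch)]
Accessibility: uRu, uRv, vRu, vRv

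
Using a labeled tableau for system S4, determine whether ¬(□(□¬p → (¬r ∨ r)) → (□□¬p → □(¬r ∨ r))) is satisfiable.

Unsatisfiable (every branch closes)

1. ¬(□(□¬p → (¬r ∨ r)) → (□□¬p → □(¬r ∨ r))), u
2. □(□¬p → (¬r ∨ r)), u   [¬→-rule on 1]
3. ¬(□□¬p → □(¬r ∨ r)), u   [¬→-rule on 1]
4. □□¬p, u   [¬→-rule on 3]
5. ¬□(¬r ∨ r), u   [¬→-rule on 3]
6. □¬p → (¬r ∨ r), u   [□-rule on 2 via uRu]
7. □¬p, u   [□-rule on 4 via uRu]
8. ¬p, u   [□-rule on 7 via uRu]
9. ¬r ∨ r, u   [→-rule on 6 (branches; this branch)]
10. r, u   [∨-rule on 9 (branches; this branch)]
11. ¬(¬r ∨ r), v   [¬□-rule on 5: fresh world v, uRv]
12. r, v   [¬∨-rule on 11]
13. ¬r, v   [¬∨-rule on 11]
Accessibility: uRu, uRv, vRv
Branch closes: r and ¬r both at v.
(One branch shown.) All branches close.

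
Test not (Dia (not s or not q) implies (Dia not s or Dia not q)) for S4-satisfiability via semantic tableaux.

1. not (Dia (not s or not q) implies (Dia not s or Dia not q)), u
2. Dia (not s or not q), u
3. not (Dia not s or Dia not q), u
4. not Dia not s, u
5. not Dia not q, u
6. s, u
7. q, u
8. not s or not q, v
9. s, v
10. q, v
11. not q, v
Accessibility: uRu, uRv, vRv
Branch closes: q and not q both at v.
(One branch shown.) All branches close.

Unsatisfiable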